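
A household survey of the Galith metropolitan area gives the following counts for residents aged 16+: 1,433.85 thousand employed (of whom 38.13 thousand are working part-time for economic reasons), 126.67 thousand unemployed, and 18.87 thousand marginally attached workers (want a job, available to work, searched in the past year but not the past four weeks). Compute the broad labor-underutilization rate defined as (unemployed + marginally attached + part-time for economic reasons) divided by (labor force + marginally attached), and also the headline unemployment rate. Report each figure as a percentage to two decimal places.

Broad underutilization rate ≈ 11.63%; headline unemployment rate ≈ 8.12%.

Labor force = 1,433.85 + 126.67 = 1,560.52 thousand.
Numerator = 126.67 + 18.87 + 38.13 = 183.67 thousand.
Denominator = 1,560.52 + 18.87 = 1,579.39 thousand.
Broad rate = 183.67 / 1,579.39 = 11.63%.
Headline unemployment rate = 126.67 / 1,560.52 = 8.12%.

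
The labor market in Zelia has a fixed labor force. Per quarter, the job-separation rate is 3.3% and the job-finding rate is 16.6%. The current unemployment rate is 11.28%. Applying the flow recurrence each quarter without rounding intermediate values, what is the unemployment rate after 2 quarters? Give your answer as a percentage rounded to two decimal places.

With a fixed labor force, u_{t+1} = u_t + s·(1−u_t) − f·u_t = u_t·(1−s−f) + s.
Here 1−s−f = 0.801 and s = 0.033.
u_1 = 0.112800 × 0.801 + 0.033 = 0.123353.
u_2 = 0.123353 × 0.801 + 0.033 = 0.131806.

Unemployment rate after two quarters ≈ 13.18%.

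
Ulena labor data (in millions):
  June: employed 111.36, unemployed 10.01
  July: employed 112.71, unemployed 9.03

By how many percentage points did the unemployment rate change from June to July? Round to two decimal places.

The unemployment rate changed by −0.83 percentage points.

June: labor force = 111.36 + 10.01 = 121.37; u = 10.01/121.37 = 8.25%.
July: labor force = 112.71 + 9.03 = 121.74; u = 9.03/121.74 = 7.42%.
Change = 7.42% − 8.25% = −0.83 pp.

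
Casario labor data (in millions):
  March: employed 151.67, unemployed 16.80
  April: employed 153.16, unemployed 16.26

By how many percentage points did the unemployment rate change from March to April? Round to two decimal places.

March: labor force = 151.67 + 16.80 = 168.47; u = 16.80/168.47 = 9.97%.
April: labor force = 153.16 + 16.26 = 169.42; u = 16.26/169.42 = 9.60%.
Change = 9.60% − 9.97% = −0.37 pp.

The unemployment rate changed by −0.37 percentage points.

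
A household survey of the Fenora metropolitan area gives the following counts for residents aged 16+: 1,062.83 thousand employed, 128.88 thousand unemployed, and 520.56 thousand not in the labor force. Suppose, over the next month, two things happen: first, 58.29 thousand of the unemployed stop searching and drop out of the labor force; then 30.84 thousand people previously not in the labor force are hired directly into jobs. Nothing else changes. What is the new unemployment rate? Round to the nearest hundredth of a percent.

New unemployment rate ≈ 6.06%.

Initially, labor force = 1,062.83 + 128.88 = 1,191.71 thousand, so u = 128.88/1,191.71 = 10.81%.
After the first change, unemployed and labor force both fall by 58.29 → E = 1,062.83, U = 70.59, labor force = 1,133.42 thousand.
After the second change, employed and labor force both rise by 30.84; unemployed unchanged → E = 1,093.67, U = 70.59, labor force = 1,164.26 thousand.
New unemployment rate = 70.59 / 1,164.26 = 6.06%.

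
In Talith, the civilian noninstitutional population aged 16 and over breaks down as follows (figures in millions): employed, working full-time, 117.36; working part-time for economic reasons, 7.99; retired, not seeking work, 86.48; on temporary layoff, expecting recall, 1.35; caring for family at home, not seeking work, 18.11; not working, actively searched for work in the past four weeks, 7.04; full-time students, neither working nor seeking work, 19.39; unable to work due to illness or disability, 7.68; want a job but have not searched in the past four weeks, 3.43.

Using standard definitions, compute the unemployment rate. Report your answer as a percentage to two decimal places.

Unemployment rate ≈ 6.27%.

Employed = 117.36 + 7.99 = 125.35 million (anyone who worked, including part-time for economic reasons, counts as employed).
Unemployed = 1.35 + 7.04 = 8.39 million (jobless and actively searching, or on temporary layoff).
Labor force = 125.35 + 8.39 = 133.74 million.
Unemployment rate = 8.39 / 133.74 = 6.27%.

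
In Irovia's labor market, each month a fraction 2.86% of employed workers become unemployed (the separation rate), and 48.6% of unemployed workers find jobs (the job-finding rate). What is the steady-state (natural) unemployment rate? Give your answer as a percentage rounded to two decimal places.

At steady state the flows balance: s·E = f·U, so U/(E+U) = s/(s+f).
u* = 2.86 / (2.86 + 48.6) = 2.86 / 51.46 = 5.56%.

Steady-state unemployment rate ≈ 5.56%.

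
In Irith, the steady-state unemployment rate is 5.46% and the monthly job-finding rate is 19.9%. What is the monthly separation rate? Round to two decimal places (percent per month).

Separation rate ≈ 1.15% per month.

From u* = s/(s+f): s = u·f/(1−u).
s = 0.0546 × 19.9 / (1 − 0.0546) = 1.0865 / 0.9454 ≈ 1.15% per month.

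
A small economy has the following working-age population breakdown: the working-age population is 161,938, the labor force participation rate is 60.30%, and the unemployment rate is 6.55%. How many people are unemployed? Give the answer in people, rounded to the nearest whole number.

About 6,396 are unemployed.

Labor force = 0.6030 × 161,938 = 97,649.
Unemployed = 0.0655 × 97,649 ≈ 6,396.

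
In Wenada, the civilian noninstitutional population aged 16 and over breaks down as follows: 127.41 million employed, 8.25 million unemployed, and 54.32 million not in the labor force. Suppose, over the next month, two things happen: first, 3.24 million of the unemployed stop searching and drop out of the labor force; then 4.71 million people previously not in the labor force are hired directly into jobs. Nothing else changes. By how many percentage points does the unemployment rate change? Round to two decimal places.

Initially, labor force = 127.41 + 8.25 = 135.66 million, so u = 8.25/135.66 = 6.08%.
After the first change, unemployed and labor force both fall by 3.24 → E = 127.41, U = 5.01, labor force = 132.42 million.
After the second change, employed and labor force both rise by 4.71; unemployed unchanged → E = 132.12, U = 5.01, labor force = 137.13 million.
New unemployment rate = 5.01 / 137.13 = 3.65%.
Change = 3.65% − 6.08% = −2.43 percentage points.

The unemployment rate changes by −2.43 percentage points.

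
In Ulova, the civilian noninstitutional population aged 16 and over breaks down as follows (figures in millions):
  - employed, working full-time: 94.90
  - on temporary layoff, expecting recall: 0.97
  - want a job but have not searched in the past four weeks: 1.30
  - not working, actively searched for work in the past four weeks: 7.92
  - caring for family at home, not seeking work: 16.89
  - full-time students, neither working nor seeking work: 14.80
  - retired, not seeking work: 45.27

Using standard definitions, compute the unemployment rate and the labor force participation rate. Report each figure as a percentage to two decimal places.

Unemployment rate ≈ 8.57%; labor force participation rate ≈ 57.01%.

Employed = 94.90 million.
Unemployed = 0.97 + 7.92 = 8.89 million (jobless and actively searching, or on temporary layoff).
Labor force = 94.90 + 8.89 = 103.79 million.
Not in labor force = 1.30 + 16.89 + 14.80 + 45.27 = 78.26 million (those not working and not actively searching are outside the labor force — including those who want a job but have given up searching).
Civilian working-age population = 103.79 + 78.26 = 182.05 million.
Unemployment rate = 8.89 / 103.79 = 8.57%.
Labor force participation rate = 103.79 / 182.05 = 57.01%.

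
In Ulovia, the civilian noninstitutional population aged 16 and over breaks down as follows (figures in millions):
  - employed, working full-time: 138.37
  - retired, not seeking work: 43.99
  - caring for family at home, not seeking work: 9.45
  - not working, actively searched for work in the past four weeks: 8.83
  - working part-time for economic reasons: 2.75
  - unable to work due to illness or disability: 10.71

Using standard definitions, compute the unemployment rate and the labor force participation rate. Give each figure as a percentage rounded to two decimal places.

Unemployment rate ≈ 5.89%; labor force participation rate ≈ 70.04%.

Employed = 138.37 + 2.75 = 141.12 million (anyone who worked, including part-time for economic reasons, counts as employed).
Unemployed = 8.83 million.
Labor force = 141.12 + 8.83 = 149.95 million.
Not in labor force = 43.99 + 9.45 + 10.71 = 64.15 million (those not working and not actively searching are outside the labor force).
Civilian working-age population = 149.95 + 64.15 = 214.10 million.
Unemployment rate = 8.83 / 149.95 = 5.89%.
Labor force participation rate = 149.95 / 214.10 = 70.04%.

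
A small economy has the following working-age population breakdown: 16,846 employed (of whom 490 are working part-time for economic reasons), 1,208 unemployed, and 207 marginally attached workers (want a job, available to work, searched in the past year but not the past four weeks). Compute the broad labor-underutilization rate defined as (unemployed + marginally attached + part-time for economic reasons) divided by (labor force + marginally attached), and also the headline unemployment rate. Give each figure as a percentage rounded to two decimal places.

Broad underutilization rate ≈ 10.43%; headline unemployment rate ≈ 6.69%.

Labor force = 16,846 + 1,208 = 18,054.
Numerator = 1,208 + 207 + 490 = 1,905.
Denominator = 18,054 + 207 = 18,261.
Broad rate = 1,905 / 18,261 = 10.43%.
Headline unemployment rate = 1,208 / 18,054 = 6.69%.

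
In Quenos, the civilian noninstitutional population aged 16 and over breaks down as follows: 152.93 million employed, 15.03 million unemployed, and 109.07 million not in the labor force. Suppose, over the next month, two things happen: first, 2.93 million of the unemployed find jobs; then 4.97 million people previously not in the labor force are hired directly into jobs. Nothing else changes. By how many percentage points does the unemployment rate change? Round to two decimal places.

Initially, labor force = 152.93 + 15.03 = 167.96 million, so u = 15.03/167.96 = 8.95%.
After the first change, unemployed falls and employed rises by 2.93; labor force unchanged → E = 155.86, U = 12.10, labor force = 167.96 million.
After the second change, employed and labor force both rise by 4.97; unemployed unchanged → E = 160.83, U = 12.10, labor force = 172.93 million.
New unemployment rate = 12.10 / 172.93 = 7.00%.
Change = 7.00% − 8.95% = −1.95 percentage points.

The unemployment rate changes by −1.95 percentage points.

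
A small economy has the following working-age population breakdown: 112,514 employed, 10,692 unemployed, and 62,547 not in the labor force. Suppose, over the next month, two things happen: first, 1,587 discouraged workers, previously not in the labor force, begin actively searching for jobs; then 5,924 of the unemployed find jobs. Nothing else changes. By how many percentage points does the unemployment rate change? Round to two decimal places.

Initially, labor force = 112,514 + 10,692 = 123,206, so u = 10,692/123,206 = 8.68%.
After the first change, unemployed and labor force both rise by 1,587 → E = 112,514, U = 12,279, labor force = 124,793.
After the second change, unemployed falls and employed rises by 5,924; labor force unchanged → E = 118,438, U = 6,355, labor force = 124,793.
New unemployment rate = 6,355 / 124,793 = 5.09%.
Change = 5.09% − 8.68% = −3.59 percentage points.

The unemployment rate changes by −3.59 percentage points.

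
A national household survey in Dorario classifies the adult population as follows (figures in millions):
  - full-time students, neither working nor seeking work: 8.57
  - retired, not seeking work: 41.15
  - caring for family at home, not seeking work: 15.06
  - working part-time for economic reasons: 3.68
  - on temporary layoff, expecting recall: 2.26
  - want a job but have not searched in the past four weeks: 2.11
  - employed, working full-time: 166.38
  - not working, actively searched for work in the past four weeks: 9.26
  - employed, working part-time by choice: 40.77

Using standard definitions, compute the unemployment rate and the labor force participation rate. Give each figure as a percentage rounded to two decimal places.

Unemployment rate ≈ 5.18%; labor force participation rate ≈ 76.87%.

Employed = 3.68 + 166.38 + 40.77 = 210.83 million (anyone who worked, including part-time for economic reasons, counts as employed).
Unemployed = 2.26 + 9.26 = 11.52 million (jobless and actively searching, or on temporary layoff).
Labor force = 210.83 + 11.52 = 222.35 million.
Not in labor force = 8.57 + 41.15 + 15.06 + 2.11 = 66.89 million (those not working and not actively searching are outside the labor force — including those who want a job but have given up searching).
Civilian working-age population = 222.35 + 66.89 = 289.24 million.
Unemployment rate = 11.52 / 222.35 = 5.18%.
Labor force participation rate = 222.35 / 289.24 = 76.87%.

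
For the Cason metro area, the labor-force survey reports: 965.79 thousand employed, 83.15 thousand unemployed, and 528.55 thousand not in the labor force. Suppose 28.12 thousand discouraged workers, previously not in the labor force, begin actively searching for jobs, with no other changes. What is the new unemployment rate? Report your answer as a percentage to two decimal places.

Initially, labor force = 965.79 + 83.15 = 1,048.94 thousand, so u = 83.15/1,048.94 = 7.93%.
After the change, unemployed and labor force both rise by 28.12 → E = 965.79, U = 111.27, labor force = 1,077.06 thousand.
New unemployment rate = 111.27 / 1,077.06 = 10.33%.

New unemployment rate ≈ 10.33%.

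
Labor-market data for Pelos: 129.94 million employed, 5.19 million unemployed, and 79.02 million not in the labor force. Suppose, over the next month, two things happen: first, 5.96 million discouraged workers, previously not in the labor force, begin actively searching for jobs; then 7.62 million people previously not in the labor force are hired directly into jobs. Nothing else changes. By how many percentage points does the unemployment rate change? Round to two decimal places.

The unemployment rate changes by +3.66 percentage points.

Initially, labor force = 129.94 + 5.19 = 135.13 million, so u = 5.19/135.13 = 3.84%.
After the first change, unemployed and labor force both rise by 5.96 → E = 129.94, U = 11.15, labor force = 141.09 million.
After the second change, employed and labor force both rise by 7.62; unemployed unchanged → E = 137.56, U = 11.15, labor force = 148.71 million.
New unemployment rate = 11.15 / 148.71 = 7.50%.
Change = 7.50% − 3.84% = +3.66 percentage points.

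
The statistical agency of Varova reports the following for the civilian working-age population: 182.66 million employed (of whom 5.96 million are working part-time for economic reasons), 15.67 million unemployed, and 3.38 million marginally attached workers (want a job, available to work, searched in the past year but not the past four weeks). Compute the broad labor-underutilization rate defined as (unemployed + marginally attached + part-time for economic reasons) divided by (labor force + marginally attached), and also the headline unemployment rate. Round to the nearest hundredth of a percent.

Broad underutilization rate ≈ 12.40%; headline unemployment rate ≈ 7.90%.

Labor force = 182.66 + 15.67 = 198.33 million.
Numerator = 15.67 + 3.38 + 5.96 = 25.01 million.
Denominator = 198.33 + 3.38 = 201.71 million.
Broad rate = 25.01 / 201.71 = 12.40%.
Headline unemployment rate = 15.67 / 198.33 = 7.90%.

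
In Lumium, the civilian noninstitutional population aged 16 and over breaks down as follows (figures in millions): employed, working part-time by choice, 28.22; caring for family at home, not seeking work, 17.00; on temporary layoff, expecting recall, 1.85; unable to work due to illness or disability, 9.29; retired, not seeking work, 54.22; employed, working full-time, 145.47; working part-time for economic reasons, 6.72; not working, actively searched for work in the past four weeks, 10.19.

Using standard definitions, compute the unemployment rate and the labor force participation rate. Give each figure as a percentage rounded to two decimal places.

Employed = 28.22 + 145.47 + 6.72 = 180.41 million (anyone who worked, including part-time for economic reasons, counts as employed).
Unemployed = 1.85 + 10.19 = 12.04 million (jobless and actively searching, or on temporary layoff).
Labor force = 180.41 + 12.04 = 192.45 million.
Not in labor force = 17.00 + 9.29 + 54.22 = 80.51 million (those not working and not actively searching are outside the labor force).
Civilian working-age population = 192.45 + 80.51 = 272.96 million.
Unemployment rate = 12.04 / 192.45 = 6.26%.
Labor force participation rate = 192.45 / 272.96 = 70.50%.

Unemployment rate ≈ 6.26%; labor force participation rate ≈ 70.50%.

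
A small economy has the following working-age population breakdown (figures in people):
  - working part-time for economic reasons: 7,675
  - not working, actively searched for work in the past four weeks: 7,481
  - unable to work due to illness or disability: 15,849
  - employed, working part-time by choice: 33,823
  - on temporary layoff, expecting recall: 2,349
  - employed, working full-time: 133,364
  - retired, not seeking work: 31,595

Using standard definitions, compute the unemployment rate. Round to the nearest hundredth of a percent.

Employed = 7,675 + 33,823 + 133,364 = 174,862 (anyone who worked, including part-time for economic reasons, counts as employed).
Unemployed = 7,481 + 2,349 = 9,830 (jobless and actively searching, or on temporary layoff).
Labor force = 174,862 + 9,830 = 184,692.
Unemployment rate = 9,830 / 184,692 = 5.32%.

Unemployment rate ≈ 5.32%.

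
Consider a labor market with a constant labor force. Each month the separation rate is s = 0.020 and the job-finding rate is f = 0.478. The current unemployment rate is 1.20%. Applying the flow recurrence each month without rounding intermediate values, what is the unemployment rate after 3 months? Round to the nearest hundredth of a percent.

With a fixed labor force, u_{t+1} = u_t + s·(1−u_t) − f·u_t = u_t·(1−s−f) + s.
Here 1−s−f = 0.502 and s = 0.020.
u_1 = 0.012000 × 0.502 + 0.020 = 0.026024.
u_2 = 0.026024 × 0.502 + 0.020 = 0.033064.
u_3 = 0.033064 × 0.502 + 0.020 = 0.036598.

Unemployment rate after three months ≈ 3.66%.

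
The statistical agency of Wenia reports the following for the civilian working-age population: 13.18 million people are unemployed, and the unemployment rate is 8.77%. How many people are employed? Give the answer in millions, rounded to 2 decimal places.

About 137.11 million are employed.

Labor force = U / u = 13.18 / 0.0877 ≈ 150.29 million.
Employed = labor force − unemployed = 150.29 − 13.18 = 137.11 million.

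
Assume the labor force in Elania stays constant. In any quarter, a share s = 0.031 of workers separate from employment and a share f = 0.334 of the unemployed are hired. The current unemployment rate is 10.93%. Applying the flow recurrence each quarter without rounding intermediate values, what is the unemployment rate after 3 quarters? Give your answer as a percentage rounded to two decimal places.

With a fixed labor force, u_{t+1} = u_t + s·(1−u_t) − f·u_t = u_t·(1−s−f) + s.
Here 1−s−f = 0.635 and s = 0.031.
u_1 = 0.109300 × 0.635 + 0.031 = 0.100405.
u_2 = 0.100405 × 0.635 + 0.031 = 0.094757.
u_3 = 0.094757 × 0.635 + 0.031 = 0.091171.

Unemployment rate after three quarters ≈ 9.12%.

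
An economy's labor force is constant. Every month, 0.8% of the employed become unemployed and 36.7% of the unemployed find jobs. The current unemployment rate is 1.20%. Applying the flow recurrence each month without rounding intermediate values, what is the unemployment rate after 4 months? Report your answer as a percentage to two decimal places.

Unemployment rate after four months ≈ 1.99%.

With a fixed labor force, u_{t+1} = u_t + s·(1−u_t) − f·u_t = u_t·(1−s−f) + s.
Here 1−s−f = 0.625 and s = 0.008.
u_1 = 0.012000 × 0.625 + 0.008 = 0.015500.
u_2 = 0.015500 × 0.625 + 0.008 = 0.017688.
u_3 = 0.017688 × 0.625 + 0.008 = 0.019055.
u_4 = 0.019055 × 0.625 + 0.008 = 0.019909.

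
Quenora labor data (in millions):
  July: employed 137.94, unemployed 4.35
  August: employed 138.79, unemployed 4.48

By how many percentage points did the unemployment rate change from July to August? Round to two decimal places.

July: labor force = 137.94 + 4.35 = 142.29; u = 4.35/142.29 = 3.06%.
August: labor force = 138.79 + 4.48 = 143.27; u = 4.48/143.27 = 3.13%.
Change = 3.13% − 3.06% = +0.07 pp.

The unemployment rate changed by +0.07 percentage points.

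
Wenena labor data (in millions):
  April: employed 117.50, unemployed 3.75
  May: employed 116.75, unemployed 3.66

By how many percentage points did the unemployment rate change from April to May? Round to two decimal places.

The unemployment rate changed by −0.05 percentage points.

April: labor force = 117.50 + 3.75 = 121.25; u = 3.75/121.25 = 3.09%.
May: labor force = 116.75 + 3.66 = 120.41; u = 3.66/120.41 = 3.04%.
Change = 3.04% − 3.09% = −0.05 pp.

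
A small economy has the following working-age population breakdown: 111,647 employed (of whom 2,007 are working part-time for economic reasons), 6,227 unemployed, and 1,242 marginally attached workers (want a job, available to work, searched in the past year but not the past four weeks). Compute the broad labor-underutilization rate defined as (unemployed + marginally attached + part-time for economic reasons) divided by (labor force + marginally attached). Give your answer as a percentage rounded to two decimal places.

Broad underutilization rate ≈ 7.96%.

Labor force = 111,647 + 6,227 = 117,874.
Numerator = 6,227 + 1,242 + 2,007 = 9,476.
Denominator = 117,874 + 1,242 = 119,116.
Broad rate = 9,476 / 119,116 = 7.96%.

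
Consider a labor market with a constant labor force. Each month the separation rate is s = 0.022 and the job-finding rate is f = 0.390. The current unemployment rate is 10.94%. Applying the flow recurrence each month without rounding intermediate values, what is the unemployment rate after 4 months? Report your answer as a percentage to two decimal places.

Unemployment rate after four months ≈ 6.01%.

With a fixed labor force, u_{t+1} = u_t + s·(1−u_t) − f·u_t = u_t·(1−s−f) + s.
Here 1−s−f = 0.588 and s = 0.022.
u_1 = 0.109400 × 0.588 + 0.022 = 0.086327.
u_2 = 0.086327 × 0.588 + 0.022 = 0.072760.
u_3 = 0.072760 × 0.588 + 0.022 = 0.064783.
u_4 = 0.064783 × 0.588 + 0.022 = 0.060092.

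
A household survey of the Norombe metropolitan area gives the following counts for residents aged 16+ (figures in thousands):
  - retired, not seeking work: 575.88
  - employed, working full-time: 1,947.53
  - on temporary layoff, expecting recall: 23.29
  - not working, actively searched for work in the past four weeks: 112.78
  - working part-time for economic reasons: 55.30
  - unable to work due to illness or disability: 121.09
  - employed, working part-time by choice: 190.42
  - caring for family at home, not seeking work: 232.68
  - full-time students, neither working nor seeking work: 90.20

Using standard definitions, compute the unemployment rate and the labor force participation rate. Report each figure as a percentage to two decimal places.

Employed = 1,947.53 + 55.30 + 190.42 = 2,193.25 thousand (anyone who worked, including part-time for economic reasons, counts as employed).
Unemployed = 23.29 + 112.78 = 136.07 thousand (jobless and actively searching, or on temporary layoff).
Labor force = 2,193.25 + 136.07 = 2,329.32 thousand.
Not in labor force = 575.88 + 121.09 + 232.68 + 90.20 = 1,019.85 thousand (those not working and not actively searching are outside the labor force).
Civilian working-age population = 2,329.32 + 1,019.85 = 3,349.17 thousand.
Unemployment rate = 136.07 / 2,329.32 = 5.84%.
Labor force participation rate = 2,329.32 / 3,349.17 = 69.55%.

Unemployment rate ≈ 5.84%; labor force participation rate ≈ 69.55%.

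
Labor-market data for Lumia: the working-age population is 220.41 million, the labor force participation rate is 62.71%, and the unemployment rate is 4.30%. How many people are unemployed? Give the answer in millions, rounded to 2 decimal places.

Labor force = 0.6271 × 220.41 = 138.22 million.
Unemployed = 0.0430 × 138.22 ≈ 5.94 million.

About 5.94 million are unemployed.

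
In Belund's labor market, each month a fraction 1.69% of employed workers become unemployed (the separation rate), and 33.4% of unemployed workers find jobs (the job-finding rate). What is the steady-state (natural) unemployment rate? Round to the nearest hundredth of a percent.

At steady state the flows balance: s·E = f·U, so U/(E+U) = s/(s+f).
u* = 1.69 / (1.69 + 33.4) = 1.69 / 35.09 = 4.82%.

Steady-state unemployment rate ≈ 4.82%.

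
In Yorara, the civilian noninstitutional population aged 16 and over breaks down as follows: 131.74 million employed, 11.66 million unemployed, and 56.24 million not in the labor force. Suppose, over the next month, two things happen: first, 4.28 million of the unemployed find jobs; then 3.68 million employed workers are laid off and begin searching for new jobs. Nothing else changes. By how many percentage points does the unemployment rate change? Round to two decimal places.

Initially, labor force = 131.74 + 11.66 = 143.40 million, so u = 11.66/143.40 = 8.13%.
After the first change, unemployed falls and employed rises by 4.28; labor force unchanged → E = 136.02, U = 7.38, labor force = 143.40 million.
After the second change, employed falls and unemployed rises by 3.68; labor force unchanged → E = 132.34, U = 11.06, labor force = 143.40 million.
New unemployment rate = 11.06 / 143.40 = 7.71%.
Change = 7.71% − 8.13% = −0.42 percentage points.

The unemployment rate changes by −0.42 percentage points.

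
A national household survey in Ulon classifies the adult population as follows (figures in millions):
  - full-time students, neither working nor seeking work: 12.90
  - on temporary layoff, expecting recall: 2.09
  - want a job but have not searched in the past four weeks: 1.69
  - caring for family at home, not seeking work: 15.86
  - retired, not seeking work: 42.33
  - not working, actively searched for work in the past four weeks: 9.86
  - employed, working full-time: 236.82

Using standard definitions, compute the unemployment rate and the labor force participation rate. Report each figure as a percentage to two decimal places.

Employed = 236.82 million.
Unemployed = 2.09 + 9.86 = 11.95 million (jobless and actively searching, or on temporary layoff).
Labor force = 236.82 + 11.95 = 248.77 million.
Not in labor force = 12.90 + 1.69 + 15.86 + 42.33 = 72.78 million (those not working and not actively searching are outside the labor force — including those who want a job but have given up searching).
Civilian working-age population = 248.77 + 72.78 = 321.55 million.
Unemployment rate = 11.95 / 248.77 = 4.80%.
Labor force participation rate = 248.77 / 321.55 = 77.37%.

Unemployment rate ≈ 4.80%; labor force participation rate ≈ 77.37%.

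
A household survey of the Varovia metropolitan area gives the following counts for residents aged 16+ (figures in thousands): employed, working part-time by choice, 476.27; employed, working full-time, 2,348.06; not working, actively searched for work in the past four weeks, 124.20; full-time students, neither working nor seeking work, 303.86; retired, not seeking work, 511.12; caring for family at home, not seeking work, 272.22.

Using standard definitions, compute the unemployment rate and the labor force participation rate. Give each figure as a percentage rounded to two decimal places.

Employed = 476.27 + 2,348.06 = 2,824.33 thousand.
Unemployed = 124.20 thousand.
Labor force = 2,824.33 + 124.20 = 2,948.53 thousand.
Not in labor force = 303.86 + 511.12 + 272.22 = 1,087.20 thousand (those not working and not actively searching are outside the labor force).
Civilian working-age population = 2,948.53 + 1,087.20 = 4,035.73 thousand.
Unemployment rate = 124.20 / 2,948.53 = 4.21%.
Labor force participation rate = 2,948.53 / 4,035.73 = 73.06%.

Unemployment rate ≈ 4.21%; labor force participation rate ≈ 73.06%.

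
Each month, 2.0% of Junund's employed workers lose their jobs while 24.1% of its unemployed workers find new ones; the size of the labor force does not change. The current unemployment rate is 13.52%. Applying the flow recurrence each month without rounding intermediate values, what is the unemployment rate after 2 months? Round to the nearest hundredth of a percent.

With a fixed labor force, u_{t+1} = u_t + s·(1−u_t) − f·u_t = u_t·(1−s−f) + s.
Here 1−s−f = 0.739 and s = 0.020.
u_1 = 0.135200 × 0.739 + 0.020 = 0.119913.
u_2 = 0.119913 × 0.739 + 0.020 = 0.108616.

Unemployment rate after two months ≈ 10.86%.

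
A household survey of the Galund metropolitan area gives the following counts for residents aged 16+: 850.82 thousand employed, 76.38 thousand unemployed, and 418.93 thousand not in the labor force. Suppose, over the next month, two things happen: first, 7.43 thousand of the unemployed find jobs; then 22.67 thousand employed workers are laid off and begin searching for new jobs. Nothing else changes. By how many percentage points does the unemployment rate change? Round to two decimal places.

The unemployment rate changes by +1.64 percentage points.

Initially, labor force = 850.82 + 76.38 = 927.20 thousand, so u = 76.38/927.20 = 8.24%.
After the first change, unemployed falls and employed rises by 7.43; labor force unchanged → E = 858.25, U = 68.95, labor force = 927.20 thousand.
After the second change, employed falls and unemployed rises by 22.67; labor force unchanged → E = 835.58, U = 91.62, labor force = 927.20 thousand.
New unemployment rate = 91.62 / 927.20 = 9.88%.
Change = 9.88% − 8.24% = +1.64 percentage points.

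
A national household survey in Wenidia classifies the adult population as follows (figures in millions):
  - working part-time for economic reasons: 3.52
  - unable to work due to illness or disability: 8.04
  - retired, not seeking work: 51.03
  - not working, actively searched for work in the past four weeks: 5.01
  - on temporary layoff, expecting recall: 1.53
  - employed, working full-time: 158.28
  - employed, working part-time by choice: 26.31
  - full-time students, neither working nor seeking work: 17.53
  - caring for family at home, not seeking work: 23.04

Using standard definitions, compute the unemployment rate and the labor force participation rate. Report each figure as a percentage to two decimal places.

Employed = 3.52 + 158.28 + 26.31 = 188.11 million (anyone who worked, including part-time for economic reasons, counts as employed).
Unemployed = 5.01 + 1.53 = 6.54 million (jobless and actively searching, or on temporary layoff).
Labor force = 188.11 + 6.54 = 194.65 million.
Not in labor force = 8.04 + 51.03 + 17.53 + 23.04 = 99.64 million (those not working and not actively searching are outside the labor force).
Civilian working-age population = 194.65 + 99.64 = 294.29 million.
Unemployment rate = 6.54 / 194.65 = 3.36%.
Labor force participation rate = 194.65 / 294.29 = 66.14%.

Unemployment rate ≈ 3.36%; labor force participation rate ≈ 66.14%.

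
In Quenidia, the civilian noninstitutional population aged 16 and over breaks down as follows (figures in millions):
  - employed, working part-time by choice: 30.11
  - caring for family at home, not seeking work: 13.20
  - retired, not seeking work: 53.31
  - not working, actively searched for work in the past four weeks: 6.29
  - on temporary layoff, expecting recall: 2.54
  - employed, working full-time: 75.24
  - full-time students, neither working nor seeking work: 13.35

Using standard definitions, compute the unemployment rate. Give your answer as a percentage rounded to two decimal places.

Unemployment rate ≈ 7.73%.

Employed = 30.11 + 75.24 = 105.35 million.
Unemployed = 6.29 + 2.54 = 8.83 million (jobless and actively searching, or on temporary layoff).
Labor force = 105.35 + 8.83 = 114.18 million.
Unemployment rate = 8.83 / 114.18 = 7.73%.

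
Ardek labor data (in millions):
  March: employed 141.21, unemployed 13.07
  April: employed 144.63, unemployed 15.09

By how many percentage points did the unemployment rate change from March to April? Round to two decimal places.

March: labor force = 141.21 + 13.07 = 154.28; u = 13.07/154.28 = 8.47%.
April: labor force = 144.63 + 15.09 = 159.72; u = 15.09/159.72 = 9.45%.
Change = 9.45% − 8.47% = +0.98 pp.

The unemployment rate changed by +0.98 percentage points.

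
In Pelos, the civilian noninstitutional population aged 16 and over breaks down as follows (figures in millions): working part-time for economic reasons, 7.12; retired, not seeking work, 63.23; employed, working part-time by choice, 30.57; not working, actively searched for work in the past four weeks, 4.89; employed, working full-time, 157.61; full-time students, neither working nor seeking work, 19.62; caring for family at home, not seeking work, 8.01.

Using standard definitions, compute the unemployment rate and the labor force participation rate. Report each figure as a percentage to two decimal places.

Employed = 7.12 + 30.57 + 157.61 = 195.30 million (anyone who worked, including part-time for economic reasons, counts as employed).
Unemployed = 4.89 million.
Labor force = 195.30 + 4.89 = 200.19 million.
Not in labor force = 63.23 + 19.62 + 8.01 = 90.86 million (those not working and not actively searching are outside the labor force).
Civilian working-age population = 200.19 + 90.86 = 291.05 million.
Unemployment rate = 4.89 / 200.19 = 2.44%.
Labor force participation rate = 200.19 / 291.05 = 68.78%.

Unemployment rate ≈ 2.44%; labor force participation rate ≈ 68.78%.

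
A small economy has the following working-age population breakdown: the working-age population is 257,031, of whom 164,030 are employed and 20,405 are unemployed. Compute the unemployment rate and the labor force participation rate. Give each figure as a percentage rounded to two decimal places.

Unemployment rate ≈ 11.06%; labor force participation rate ≈ 71.76%.

Labor force = employed + unemployed = 164,030 + 20,405 = 184,435.
Unemployment rate = 20,405 / 184,435 = 11.06%.
Labor force participation rate = 184,435 / 257,031 = 71.76%.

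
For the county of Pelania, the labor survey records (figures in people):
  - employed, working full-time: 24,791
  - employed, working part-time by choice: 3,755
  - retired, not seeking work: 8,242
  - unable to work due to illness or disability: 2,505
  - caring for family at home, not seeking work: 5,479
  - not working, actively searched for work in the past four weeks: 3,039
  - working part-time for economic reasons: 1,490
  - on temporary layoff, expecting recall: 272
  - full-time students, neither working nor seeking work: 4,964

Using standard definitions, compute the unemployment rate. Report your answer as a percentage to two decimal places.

Employed = 24,791 + 3,755 + 1,490 = 30,036 (anyone who worked, including part-time for economic reasons, counts as employed).
Unemployed = 3,039 + 272 = 3,311 (jobless and actively searching, or on temporary layoff).
Labor force = 30,036 + 3,311 = 33,347.
Unemployment rate = 3,311 / 33,347 = 9.93%.

Unemployment rate ≈ 9.93%.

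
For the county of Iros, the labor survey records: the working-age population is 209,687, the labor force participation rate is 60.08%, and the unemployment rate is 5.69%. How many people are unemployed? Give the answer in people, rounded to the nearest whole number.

Labor force = 0.6008 × 209,687 = 125,980.
Unemployed = 0.0569 × 125,980 ≈ 7,168.

About 7,168 are unemployed.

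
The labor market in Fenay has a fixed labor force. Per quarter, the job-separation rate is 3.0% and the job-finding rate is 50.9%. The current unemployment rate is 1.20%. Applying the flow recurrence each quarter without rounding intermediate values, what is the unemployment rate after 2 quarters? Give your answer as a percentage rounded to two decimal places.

With a fixed labor force, u_{t+1} = u_t + s·(1−u_t) − f·u_t = u_t·(1−s−f) + s.
Here 1−s−f = 0.461 and s = 0.030.
u_1 = 0.012000 × 0.461 + 0.030 = 0.035532.
u_2 = 0.035532 × 0.461 + 0.030 = 0.046380.

Unemployment rate after two quarters ≈ 4.64%.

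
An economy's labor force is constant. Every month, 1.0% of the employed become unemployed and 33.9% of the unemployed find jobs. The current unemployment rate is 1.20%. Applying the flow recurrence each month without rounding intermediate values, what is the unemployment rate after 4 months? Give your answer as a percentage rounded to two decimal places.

Unemployment rate after four months ≈ 2.57%.

With a fixed labor force, u_{t+1} = u_t + s·(1−u_t) − f·u_t = u_t·(1−s−f) + s.
Here 1−s−f = 0.651 and s = 0.010.
u_1 = 0.012000 × 0.651 + 0.010 = 0.017812.
u_2 = 0.017812 × 0.651 + 0.010 = 0.021596.
u_3 = 0.021596 × 0.651 + 0.010 = 0.024059.
u_4 = 0.024059 × 0.651 + 0.010 = 0.025662.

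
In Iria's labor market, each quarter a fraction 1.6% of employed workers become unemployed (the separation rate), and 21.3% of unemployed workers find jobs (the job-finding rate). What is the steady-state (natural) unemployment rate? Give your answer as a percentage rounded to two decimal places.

At steady state the flows balance: s·E = f·U, so U/(E+U) = s/(s+f).
u* = 1.6 / (1.6 + 21.3) = 1.6 / 22.90 = 6.99%.

Steady-state unemployment rate ≈ 6.99%.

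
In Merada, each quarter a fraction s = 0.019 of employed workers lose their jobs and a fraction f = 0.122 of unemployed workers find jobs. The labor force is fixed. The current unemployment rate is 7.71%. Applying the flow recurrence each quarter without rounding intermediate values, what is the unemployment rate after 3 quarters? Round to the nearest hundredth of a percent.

Unemployment rate after three quarters ≈ 9.82%.

With a fixed labor force, u_{t+1} = u_t + s·(1−u_t) − f·u_t = u_t·(1−s−f) + s.
Here 1−s−f = 0.859 and s = 0.019.
u_1 = 0.077100 × 0.859 + 0.019 = 0.085229.
u_2 = 0.085229 × 0.859 + 0.019 = 0.092212.
u_3 = 0.092212 × 0.859 + 0.019 = 0.098210.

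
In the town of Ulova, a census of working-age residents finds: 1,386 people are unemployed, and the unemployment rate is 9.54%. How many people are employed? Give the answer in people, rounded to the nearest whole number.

Labor force = U / u = 1,386 / 0.0954 ≈ 14,528.
Employed = labor force − unemployed = 14,528 − 1,386 = 13,142.

About 13,142 are employed.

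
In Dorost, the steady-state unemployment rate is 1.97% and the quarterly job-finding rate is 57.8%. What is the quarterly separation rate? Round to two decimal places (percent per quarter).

Separation rate ≈ 1.16% per quarter.

From u* = s/(s+f): s = u·f/(1−u).
s = 0.0197 × 57.8 / (1 − 0.0197) = 1.1387 / 0.9803 ≈ 1.16% per quarter.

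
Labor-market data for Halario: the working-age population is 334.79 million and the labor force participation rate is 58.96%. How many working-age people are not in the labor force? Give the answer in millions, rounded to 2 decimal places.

Share not in the labor force = 1 − 0.5896 = 0.4104.
Not in labor force = 0.4104 × 334.79 ≈ 137.40 million.

About 137.40 million are not in the labor force.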